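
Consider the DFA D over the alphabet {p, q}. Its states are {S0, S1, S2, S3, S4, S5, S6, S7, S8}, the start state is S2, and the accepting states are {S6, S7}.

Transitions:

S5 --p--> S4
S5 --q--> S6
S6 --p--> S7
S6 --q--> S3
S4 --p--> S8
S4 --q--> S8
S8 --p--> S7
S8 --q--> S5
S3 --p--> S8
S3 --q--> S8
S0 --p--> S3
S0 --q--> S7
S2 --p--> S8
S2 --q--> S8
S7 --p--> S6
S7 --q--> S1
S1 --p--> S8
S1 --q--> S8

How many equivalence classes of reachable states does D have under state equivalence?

4

States {S0} cannot be reached from the start state, so discard them.
Start with accepting vs non-accepting: {S6,S7} | {S1,S2,S3,S4,S5,S8}.
On input p, block {S1,S2,S3,S4,S5,S8} splits into {S1,S2,S3,S4,S5} and {S8}.
On input p, block {S1,S2,S3,S4,S5} splits into {S1,S2,S3,S4} and {S5}.
The partition is now stable with 4 blocks: {S6,S7} | {S1,S2,S3,S4} | {S8} | {S5}.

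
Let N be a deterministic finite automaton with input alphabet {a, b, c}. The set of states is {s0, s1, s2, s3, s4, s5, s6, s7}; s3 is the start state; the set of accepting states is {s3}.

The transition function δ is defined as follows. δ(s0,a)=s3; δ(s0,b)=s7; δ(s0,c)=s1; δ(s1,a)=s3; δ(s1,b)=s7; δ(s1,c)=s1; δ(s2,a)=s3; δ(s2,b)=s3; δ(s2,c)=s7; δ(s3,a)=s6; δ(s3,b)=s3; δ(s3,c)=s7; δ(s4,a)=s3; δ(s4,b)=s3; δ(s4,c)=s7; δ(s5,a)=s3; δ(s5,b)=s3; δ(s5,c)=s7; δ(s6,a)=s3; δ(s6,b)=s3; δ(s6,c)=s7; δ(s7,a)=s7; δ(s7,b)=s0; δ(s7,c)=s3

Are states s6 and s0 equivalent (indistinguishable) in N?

No

States {s2,s4,s5} cannot be reached from the start state, so discard them.
P0 = {s3} | {s0,s1,s6,s7}.
On input a, block {s0,s1,s6,s7} splits into {s0,s1,s6} and {s7}.
Split {s0,s1,s6} by δ(·,b) → {s0,s1} and {s6}.
No further refinement is possible. Final partition (4 blocks): {s3} | {s0,s1} | {s7} | {s6}.
s6 and s0 end up in different blocks, so they are distinguishable. For instance, the string 'b' is accepted from only s6.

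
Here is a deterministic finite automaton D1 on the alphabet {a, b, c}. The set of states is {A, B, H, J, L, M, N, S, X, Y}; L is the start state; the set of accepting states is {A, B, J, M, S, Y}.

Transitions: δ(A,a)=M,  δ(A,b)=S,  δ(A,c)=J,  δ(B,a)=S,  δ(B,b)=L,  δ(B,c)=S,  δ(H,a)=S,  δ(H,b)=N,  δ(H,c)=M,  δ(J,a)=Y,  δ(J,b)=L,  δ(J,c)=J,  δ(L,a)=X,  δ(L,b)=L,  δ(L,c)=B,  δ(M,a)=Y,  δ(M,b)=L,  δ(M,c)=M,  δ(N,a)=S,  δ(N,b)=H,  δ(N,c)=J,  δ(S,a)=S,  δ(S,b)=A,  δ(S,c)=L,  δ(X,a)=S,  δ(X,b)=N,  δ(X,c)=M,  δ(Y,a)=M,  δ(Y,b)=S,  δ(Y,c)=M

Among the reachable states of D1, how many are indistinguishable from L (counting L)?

1

All states are reachable from the start state.
Start with accepting vs non-accepting: {A,B,J,M,S,Y} | {H,L,N,X}.
Split {A,B,J,M,S,Y} by δ(·,b) → {A,S,Y} and {B,J,M}.
On input a, block {A,S,Y} splits into {A,Y} and {S}.
On input a, block {H,L,N,X} splits into {H,N,X} and {L}.
On input a, block {B,J,M} splits into {J,M} and {B}.
Stable partition: {A,Y} | {H,N,X} | {J,M} | {S} | {L} | {B} — 6 equivalence classes.
The equivalence class containing L is {L}, of size 1.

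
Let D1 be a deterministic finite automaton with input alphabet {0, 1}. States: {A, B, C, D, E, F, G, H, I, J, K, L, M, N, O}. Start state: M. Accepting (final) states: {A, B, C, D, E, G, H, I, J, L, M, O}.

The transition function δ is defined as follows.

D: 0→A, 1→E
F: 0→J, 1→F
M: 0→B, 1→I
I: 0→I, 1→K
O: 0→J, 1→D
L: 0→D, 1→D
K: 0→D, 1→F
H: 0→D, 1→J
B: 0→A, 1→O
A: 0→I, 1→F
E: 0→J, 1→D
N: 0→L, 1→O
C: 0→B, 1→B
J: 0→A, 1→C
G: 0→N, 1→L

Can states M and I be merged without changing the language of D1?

States {G,H,L,N} cannot be reached from the start state, so discard them.
Initial partition by acceptance: {A,B,C,D,E,I,J,M,O} | {F,K}.
Refine {A,B,C,D,E,I,J,M,O} on symbol 1: members go to different blocks, giving {B,C,D,E,J,M,O} and {A,I}.
Split {B,C,D,E,J,M,O} by δ(·,0) → {C,E,M,O} and {B,D,J}.
Split {C,E,M,O} by δ(·,1) → {C,E,O} and {M}.
Stable partition: {C,E,O} | {F,K} | {A,I} | {B,D,J} | {M} — 5 equivalence classes.
M and I end up in different blocks, so they are distinguishable. For instance, the string '1' is accepted from only M.

No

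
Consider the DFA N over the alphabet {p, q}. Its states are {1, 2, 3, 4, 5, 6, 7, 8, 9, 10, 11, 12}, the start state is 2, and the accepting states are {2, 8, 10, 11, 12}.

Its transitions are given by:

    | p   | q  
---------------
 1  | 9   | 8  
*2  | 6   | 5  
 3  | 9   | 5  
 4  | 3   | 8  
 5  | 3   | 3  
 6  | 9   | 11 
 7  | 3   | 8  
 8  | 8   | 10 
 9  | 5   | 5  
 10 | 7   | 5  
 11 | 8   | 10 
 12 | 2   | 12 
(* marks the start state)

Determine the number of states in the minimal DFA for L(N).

4

First remove the unreachable states {1,4,12}; 9 states remain.
Start with accepting vs non-accepting: {2,8,10,11} | {3,5,6,7,9}.
Refine {2,8,10,11} on symbol p: members go to different blocks, giving {2,10} and {8,11}.
Split {3,5,6,7,9} by δ(·,q) → {3,5,9} and {6,7}.
No further refinement is possible. Final partition (4 blocks): {2,10} | {3,5,9} | {8,11} | {6,7}.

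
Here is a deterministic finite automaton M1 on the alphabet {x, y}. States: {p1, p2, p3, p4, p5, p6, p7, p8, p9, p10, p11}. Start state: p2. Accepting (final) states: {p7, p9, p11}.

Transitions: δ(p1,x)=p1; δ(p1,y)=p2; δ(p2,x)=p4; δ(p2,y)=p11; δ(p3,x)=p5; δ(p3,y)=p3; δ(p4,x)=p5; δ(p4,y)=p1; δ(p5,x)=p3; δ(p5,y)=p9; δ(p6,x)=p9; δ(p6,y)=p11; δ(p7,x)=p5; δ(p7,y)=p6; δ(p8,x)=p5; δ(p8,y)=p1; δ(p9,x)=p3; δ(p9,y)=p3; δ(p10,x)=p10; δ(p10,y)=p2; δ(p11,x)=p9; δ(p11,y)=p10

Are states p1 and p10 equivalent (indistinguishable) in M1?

Yes

Reachable states from the start: {p1,p2,p3,p4,p5,p9,p10,p11}. Unreachable: {p6,p7,p8} — drop them.
Start with accepting vs non-accepting: {p9,p11} | {p1,p2,p3,p4,p5,p10}.
Split {p9,p11} by δ(·,x) → {p9} and {p11}.
Split {p1,p2,p3,p4,p5,p10} by δ(·,y) → {p1,p3,p4,p10} and {p2} and {p5}.
On input x, block {p1,p3,p4,p10} splits into {p1,p10} and {p3,p4}.
Refine {p3,p4} on symbol y: members go to different blocks, giving {p3} and {p4}.
The partition is now stable with 7 blocks: {p9} | {p1,p10} | {p11} | {p2} | {p5} | {p3} | {p4}.
p1 and p10 lie in the same block of the stable partition, so they are equivalent — no string distinguishes them.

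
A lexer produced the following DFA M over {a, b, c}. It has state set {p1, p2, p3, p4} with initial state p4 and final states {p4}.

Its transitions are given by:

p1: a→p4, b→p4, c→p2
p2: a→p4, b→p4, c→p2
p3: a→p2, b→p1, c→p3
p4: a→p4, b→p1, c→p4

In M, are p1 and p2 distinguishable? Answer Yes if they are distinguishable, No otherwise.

No

Reachable states from the start: {p1,p2,p4}. Unreachable: {p3} — drop them.
Start with accepting vs non-accepting: {p4} | {p1,p2}.
Stable partition: {p4} | {p1,p2} — 2 equivalence classes.
p1 and p2 lie in the same block of the stable partition, so they are equivalent — no string distinguishes them.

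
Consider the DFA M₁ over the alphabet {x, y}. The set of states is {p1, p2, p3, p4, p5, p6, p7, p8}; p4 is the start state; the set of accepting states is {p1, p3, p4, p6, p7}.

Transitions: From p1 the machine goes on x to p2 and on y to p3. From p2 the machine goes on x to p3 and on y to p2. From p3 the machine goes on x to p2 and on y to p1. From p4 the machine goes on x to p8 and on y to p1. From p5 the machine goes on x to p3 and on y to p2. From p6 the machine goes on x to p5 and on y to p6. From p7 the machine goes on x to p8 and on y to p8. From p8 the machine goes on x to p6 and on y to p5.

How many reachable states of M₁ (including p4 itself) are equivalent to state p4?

States {p7} cannot be reached from the start state, so discard them.
Initial partition by acceptance: {p1,p3,p4,p6} | {p2,p5,p8}.
No further refinement is possible. Final partition (2 blocks): {p1,p3,p4,p6} | {p2,p5,p8}.
State p4 belongs to the block {p1,p3,p4,p6}, which has 4 states.

4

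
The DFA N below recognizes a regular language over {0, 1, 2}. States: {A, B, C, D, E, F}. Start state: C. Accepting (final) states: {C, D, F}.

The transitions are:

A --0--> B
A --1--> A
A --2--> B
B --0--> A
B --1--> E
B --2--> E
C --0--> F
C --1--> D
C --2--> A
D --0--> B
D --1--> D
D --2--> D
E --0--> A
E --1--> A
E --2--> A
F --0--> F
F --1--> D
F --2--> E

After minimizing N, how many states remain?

Initial partition by acceptance: {C,D,F} | {A,B,E}.
Split {C,D,F} by δ(·,0) → {C,F} and {D}.
Stable partition: {C,F} | {A,B,E} | {D} — 3 equivalence classes.

3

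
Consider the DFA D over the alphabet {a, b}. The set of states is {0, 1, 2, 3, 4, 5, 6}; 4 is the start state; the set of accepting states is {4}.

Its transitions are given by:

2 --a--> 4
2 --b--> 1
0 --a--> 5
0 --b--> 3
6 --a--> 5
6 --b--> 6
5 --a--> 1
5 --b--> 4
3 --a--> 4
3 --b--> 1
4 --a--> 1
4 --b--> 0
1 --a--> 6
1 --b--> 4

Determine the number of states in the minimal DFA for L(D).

States {2} cannot be reached from the start state, so discard them.
Initial partition by acceptance: {4} | {0,1,3,5,6}.
Split {0,1,3,5,6} by δ(·,a) → {0,1,5,6} and {3}.
Split {0,1,5,6} by δ(·,b) → {1,5} and {0} and {6}.
On input a, block {1,5} splits into {1} and {5}.
The partition is now stable with 6 blocks: {4} | {1} | {3} | {0} | {6} | {5}.

6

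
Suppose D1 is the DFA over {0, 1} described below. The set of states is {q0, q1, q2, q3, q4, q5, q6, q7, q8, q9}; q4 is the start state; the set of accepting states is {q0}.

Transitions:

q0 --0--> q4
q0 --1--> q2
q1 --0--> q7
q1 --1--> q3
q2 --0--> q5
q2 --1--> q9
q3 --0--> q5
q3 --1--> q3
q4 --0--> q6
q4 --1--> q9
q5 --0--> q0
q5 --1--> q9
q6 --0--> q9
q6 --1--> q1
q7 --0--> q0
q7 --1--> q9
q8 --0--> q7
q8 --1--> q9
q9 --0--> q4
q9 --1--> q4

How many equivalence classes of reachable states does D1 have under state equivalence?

First remove the unreachable states {q8}; 9 states remain.
P0 = {q0} | {q1,q2,q3,q4,q5,q6,q7,q9}.
On input 0, block {q1,q2,q3,q4,q5,q6,q7,q9} splits into {q1,q2,q3,q4,q6,q9} and {q5,q7}.
Refine {q1,q2,q3,q4,q6,q9} on symbol 0: members go to different blocks, giving {q1,q2,q3} and {q4,q6,q9}.
On input 1, block {q1,q2,q3} splits into {q1,q3} and {q2}.
On input 1, block {q4,q6,q9} splits into {q4,q9} and {q6}.
Split {q4,q9} by δ(·,0) → {q4} and {q9}.
The partition is now stable with 7 blocks: {q0} | {q1,q3} | {q5,q7} | {q4} | {q2} | {q6} | {q9}.

7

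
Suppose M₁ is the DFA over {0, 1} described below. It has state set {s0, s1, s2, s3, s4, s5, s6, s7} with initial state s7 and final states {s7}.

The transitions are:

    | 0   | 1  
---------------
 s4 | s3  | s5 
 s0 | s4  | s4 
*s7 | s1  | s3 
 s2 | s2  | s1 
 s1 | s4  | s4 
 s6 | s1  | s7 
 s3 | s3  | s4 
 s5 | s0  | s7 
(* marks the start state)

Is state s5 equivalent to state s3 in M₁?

States {s2,s6} cannot be reached from the start state, so discard them.
P0 = {s7} | {s0,s1,s3,s4,s5}.
Split {s0,s1,s3,s4,s5} by δ(·,1) → {s0,s1,s3,s4} and {s5}.
Split {s0,s1,s3,s4} by δ(·,1) → {s0,s1,s3} and {s4}.
Refine {s0,s1,s3} on symbol 0: members go to different blocks, giving {s0,s1} and {s3}.
Stable partition: {s7} | {s0,s1} | {s5} | {s4} | {s3} — 5 equivalence classes.
s5 and s3 end up in different blocks, so they are distinguishable. For instance, the string '1' is accepted from only s5.

No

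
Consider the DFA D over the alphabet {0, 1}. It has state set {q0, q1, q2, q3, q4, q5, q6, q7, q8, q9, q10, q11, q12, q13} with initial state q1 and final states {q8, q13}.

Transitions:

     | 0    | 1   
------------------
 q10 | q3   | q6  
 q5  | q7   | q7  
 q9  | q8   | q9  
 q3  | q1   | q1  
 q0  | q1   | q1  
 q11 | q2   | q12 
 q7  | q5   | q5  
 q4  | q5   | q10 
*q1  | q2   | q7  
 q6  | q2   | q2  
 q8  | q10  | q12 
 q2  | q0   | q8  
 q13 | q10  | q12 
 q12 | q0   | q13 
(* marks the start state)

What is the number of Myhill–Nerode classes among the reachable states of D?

7

First remove the unreachable states {q4,q9,q11}; 11 states remain.
Start with accepting vs non-accepting: {q8,q13} | {q0,q1,q2,q3,q5,q6,q7,q10,q12}.
On input 1, block {q0,q1,q2,q3,q5,q6,q7,q10,q12} splits into {q0,q1,q3,q5,q6,q7,q10} and {q2,q12}.
Refine {q0,q1,q3,q5,q6,q7,q10} on symbol 0: members go to different blocks, giving {q0,q3,q5,q7,q10} and {q1,q6}.
Split {q0,q3,q5,q7,q10} by δ(·,0) → {q5,q7,q10} and {q0,q3}.
Refine {q5,q7,q10} on symbol 0: members go to different blocks, giving {q5,q7} and {q10}.
Split {q1,q6} by δ(·,1) → {q1} and {q6}.
The partition is now stable with 7 blocks: {q8,q13} | {q5,q7} | {q2,q12} | {q1} | {q0,q3} | {q10} | {q6}.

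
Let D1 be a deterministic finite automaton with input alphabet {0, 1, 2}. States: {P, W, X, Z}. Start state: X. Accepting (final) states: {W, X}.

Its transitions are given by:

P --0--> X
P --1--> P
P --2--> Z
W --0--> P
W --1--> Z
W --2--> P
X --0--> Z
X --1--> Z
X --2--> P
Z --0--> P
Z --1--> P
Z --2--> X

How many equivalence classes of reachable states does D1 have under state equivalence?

3

First remove the unreachable states {W}; 3 states remain.
Start with accepting vs non-accepting: {X} | {P,Z}.
Split {P,Z} by δ(·,0) → {Z} and {P}.
The partition is now stable with 3 blocks: {X} | {Z} | {P}.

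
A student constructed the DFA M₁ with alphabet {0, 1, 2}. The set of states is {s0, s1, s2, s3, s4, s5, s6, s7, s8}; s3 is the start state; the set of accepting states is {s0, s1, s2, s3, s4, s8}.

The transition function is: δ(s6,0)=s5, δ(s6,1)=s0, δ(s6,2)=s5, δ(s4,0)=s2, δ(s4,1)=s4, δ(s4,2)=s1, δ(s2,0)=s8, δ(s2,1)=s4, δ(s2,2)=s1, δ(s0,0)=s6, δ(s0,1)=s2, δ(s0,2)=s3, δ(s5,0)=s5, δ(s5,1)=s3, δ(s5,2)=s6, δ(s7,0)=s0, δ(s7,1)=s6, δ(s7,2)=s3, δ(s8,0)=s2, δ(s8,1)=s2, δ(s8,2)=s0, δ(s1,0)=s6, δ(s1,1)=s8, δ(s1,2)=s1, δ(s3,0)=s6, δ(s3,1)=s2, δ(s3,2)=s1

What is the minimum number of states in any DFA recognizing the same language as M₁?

States {s7} cannot be reached from the start state, so discard them.
Start with accepting vs non-accepting: {s0,s1,s2,s3,s4,s8} | {s5,s6}.
Split {s0,s1,s2,s3,s4,s8} by δ(·,0) → {s0,s1,s3} and {s2,s4,s8}.
Stable partition: {s0,s1,s3} | {s5,s6} | {s2,s4,s8} — 3 equivalence classes.

3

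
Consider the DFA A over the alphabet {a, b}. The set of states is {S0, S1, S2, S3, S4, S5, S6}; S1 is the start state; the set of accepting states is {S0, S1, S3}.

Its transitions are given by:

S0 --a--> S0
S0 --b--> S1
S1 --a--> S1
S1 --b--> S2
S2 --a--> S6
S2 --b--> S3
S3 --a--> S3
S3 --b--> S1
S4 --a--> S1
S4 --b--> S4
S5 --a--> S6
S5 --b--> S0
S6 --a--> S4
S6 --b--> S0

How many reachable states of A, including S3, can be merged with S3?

States {S5} cannot be reached from the start state, so discard them.
Start with accepting vs non-accepting: {S0,S1,S3} | {S2,S4,S6}.
Refine {S0,S1,S3} on symbol b: members go to different blocks, giving {S0,S3} and {S1}.
Split {S2,S4,S6} by δ(·,a) → {S2,S6} and {S4}.
Split {S2,S6} by δ(·,a) → {S2} and {S6}.
The partition is now stable with 5 blocks: {S0,S3} | {S2} | {S1} | {S4} | {S6}.
The equivalence class containing S3 is {S0,S3}, of size 2.

2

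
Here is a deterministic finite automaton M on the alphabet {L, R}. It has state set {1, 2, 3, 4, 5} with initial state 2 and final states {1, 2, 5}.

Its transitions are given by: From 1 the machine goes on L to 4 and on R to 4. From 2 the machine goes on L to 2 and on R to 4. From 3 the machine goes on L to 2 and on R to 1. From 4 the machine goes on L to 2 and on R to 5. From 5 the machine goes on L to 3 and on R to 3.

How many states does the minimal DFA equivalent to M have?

All states are reachable from the start state.
Initial partition by acceptance: {1,2,5} | {3,4}.
On input L, block {1,2,5} splits into {1,5} and {2}.
No further refinement is possible. Final partition (3 blocks): {1,5} | {3,4} | {2}.

3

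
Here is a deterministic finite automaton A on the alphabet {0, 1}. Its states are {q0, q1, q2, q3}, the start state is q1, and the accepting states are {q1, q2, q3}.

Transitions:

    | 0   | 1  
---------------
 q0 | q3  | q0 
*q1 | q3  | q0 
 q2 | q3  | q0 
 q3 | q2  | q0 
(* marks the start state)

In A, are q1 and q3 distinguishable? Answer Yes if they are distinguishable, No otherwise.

Every state is reachable, so we keep all 4.
Start with accepting vs non-accepting: {q1,q2,q3} | {q0}.
Stable partition: {q1,q2,q3} | {q0} — 2 equivalence classes.
q1 and q3 lie in the same block of the stable partition, so they are equivalent — no string distinguishes them.

No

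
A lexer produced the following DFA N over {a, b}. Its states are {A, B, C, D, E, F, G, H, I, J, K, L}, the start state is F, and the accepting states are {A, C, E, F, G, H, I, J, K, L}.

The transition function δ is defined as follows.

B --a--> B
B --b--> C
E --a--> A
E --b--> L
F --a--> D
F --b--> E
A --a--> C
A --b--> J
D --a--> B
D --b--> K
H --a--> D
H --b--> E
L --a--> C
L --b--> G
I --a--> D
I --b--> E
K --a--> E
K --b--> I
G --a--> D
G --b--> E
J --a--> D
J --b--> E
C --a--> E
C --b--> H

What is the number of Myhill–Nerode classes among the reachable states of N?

5

All states are reachable from the start state.
P0 = {A,C,E,F,G,H,I,J,K,L} | {B,D}.
On input a, block {A,C,E,F,G,H,I,J,K,L} splits into {A,C,E,K,L} and {F,G,H,I,J}.
Split {A,C,E,K,L} by δ(·,b) → {A,C,K,L} and {E}.
Refine {A,C,K,L} on symbol a: members go to different blocks, giving {A,L} and {C,K}.
No further refinement is possible. Final partition (5 blocks): {A,L} | {B,D} | {F,G,H,I,J} | {E} | {C,K}.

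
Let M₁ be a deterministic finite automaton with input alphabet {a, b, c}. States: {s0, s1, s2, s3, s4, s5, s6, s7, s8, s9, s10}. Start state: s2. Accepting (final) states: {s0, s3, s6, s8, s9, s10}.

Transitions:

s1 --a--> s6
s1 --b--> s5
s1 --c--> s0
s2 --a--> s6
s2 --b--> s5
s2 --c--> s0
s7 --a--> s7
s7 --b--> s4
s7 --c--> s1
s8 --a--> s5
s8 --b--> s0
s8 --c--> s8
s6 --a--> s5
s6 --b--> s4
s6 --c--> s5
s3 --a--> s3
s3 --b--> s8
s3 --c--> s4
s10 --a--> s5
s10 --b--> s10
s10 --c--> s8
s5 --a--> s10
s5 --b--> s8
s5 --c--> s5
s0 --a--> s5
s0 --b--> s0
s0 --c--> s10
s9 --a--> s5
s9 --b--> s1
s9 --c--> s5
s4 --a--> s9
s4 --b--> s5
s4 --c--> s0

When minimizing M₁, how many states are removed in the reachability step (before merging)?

BFS from s2 reaches {s0, s1, s2, s4, s5, s6, s8, s9, s10}; the 2 state(s) s3, s7 are never visited.

2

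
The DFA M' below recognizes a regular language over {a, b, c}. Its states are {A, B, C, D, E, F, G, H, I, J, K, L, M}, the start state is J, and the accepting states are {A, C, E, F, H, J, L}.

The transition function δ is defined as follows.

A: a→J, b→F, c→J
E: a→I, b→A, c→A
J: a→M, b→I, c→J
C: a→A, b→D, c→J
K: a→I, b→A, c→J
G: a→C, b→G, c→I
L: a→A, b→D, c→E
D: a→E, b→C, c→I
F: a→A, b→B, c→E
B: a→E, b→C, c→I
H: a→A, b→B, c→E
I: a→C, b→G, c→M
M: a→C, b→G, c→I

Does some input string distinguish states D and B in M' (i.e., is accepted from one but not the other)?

First remove the unreachable states {H,K,L}; 10 states remain.
Start with accepting vs non-accepting: {A,C,E,F,J} | {B,D,G,I,M}.
On input a, block {A,C,E,F,J} splits into {A,C,F} and {E,J}.
Refine {A,C,F} on symbol a: members go to different blocks, giving {C,F} and {A}.
Split {B,D,G,I,M} by δ(·,a) → {G,I,M} and {B,D}.
On input b, block {E,J} splits into {E} and {J}.
On input c, block {C,F} splits into {C} and {F}.
Stable partition: {C} | {G,I,M} | {E} | {A} | {B,D} | {J} | {F} — 7 equivalence classes.
D and B lie in the same block of the stable partition, so they are equivalent — no string distinguishes them.

No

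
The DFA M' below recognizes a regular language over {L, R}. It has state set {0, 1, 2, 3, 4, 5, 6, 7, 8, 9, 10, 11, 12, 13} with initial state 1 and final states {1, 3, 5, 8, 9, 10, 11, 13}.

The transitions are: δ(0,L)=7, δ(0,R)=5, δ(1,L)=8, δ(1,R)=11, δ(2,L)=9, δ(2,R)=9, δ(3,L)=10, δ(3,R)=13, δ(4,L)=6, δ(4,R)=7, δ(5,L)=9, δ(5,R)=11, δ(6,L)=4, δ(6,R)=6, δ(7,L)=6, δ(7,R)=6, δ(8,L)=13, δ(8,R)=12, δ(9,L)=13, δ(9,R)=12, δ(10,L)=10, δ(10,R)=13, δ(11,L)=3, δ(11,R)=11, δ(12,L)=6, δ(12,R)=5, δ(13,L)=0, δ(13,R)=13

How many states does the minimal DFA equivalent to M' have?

7

States {2} cannot be reached from the start state, so discard them.
P0 = {1,3,5,8,9,10,11,13} | {0,4,6,7,12}.
On input L, block {1,3,5,8,9,10,11,13} splits into {1,3,5,8,9,10,11} and {13}.
Split {1,3,5,8,9,10,11} by δ(·,L) → {1,3,5,10,11} and {8,9}.
On input L, block {1,3,5,10,11} splits into {3,10,11} and {1,5}.
Split {3,10,11} by δ(·,R) → {3,10} and {11}.
On input R, block {0,4,6,7,12} splits into {4,6,7} and {0,12}.
No further refinement is possible. Final partition (7 blocks): {3,10} | {4,6,7} | {13} | {8,9} | {1,5} | {11} | {0,12}.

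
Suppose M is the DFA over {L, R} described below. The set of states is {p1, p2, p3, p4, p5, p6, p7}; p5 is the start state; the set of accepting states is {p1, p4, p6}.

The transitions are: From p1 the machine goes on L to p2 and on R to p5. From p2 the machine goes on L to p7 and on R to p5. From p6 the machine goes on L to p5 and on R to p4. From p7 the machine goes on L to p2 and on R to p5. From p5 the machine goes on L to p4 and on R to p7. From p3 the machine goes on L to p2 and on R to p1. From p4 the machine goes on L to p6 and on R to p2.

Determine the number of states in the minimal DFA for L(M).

4

First remove the unreachable states {p1,p3}; 5 states remain.
P0 = {p4,p6} | {p2,p5,p7}.
Split {p4,p6} by δ(·,L) → {p4} and {p6}.
Refine {p2,p5,p7} on symbol L: members go to different blocks, giving {p2,p7} and {p5}.
Stable partition: {p4} | {p2,p7} | {p6} | {p5} — 4 equivalence classes.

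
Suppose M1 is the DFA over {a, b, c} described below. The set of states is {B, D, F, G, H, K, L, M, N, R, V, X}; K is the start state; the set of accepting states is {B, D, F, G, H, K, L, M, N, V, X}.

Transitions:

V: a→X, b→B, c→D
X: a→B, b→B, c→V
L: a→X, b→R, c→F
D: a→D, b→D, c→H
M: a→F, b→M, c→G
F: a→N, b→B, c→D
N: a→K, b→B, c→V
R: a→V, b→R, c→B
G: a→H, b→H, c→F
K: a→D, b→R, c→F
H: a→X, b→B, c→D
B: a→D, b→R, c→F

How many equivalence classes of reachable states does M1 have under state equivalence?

5

Reachable states from the start: {B,D,F,H,K,N,R,V,X}. Unreachable: {G,L,M} — drop them.
P0 = {B,D,F,H,K,N,V,X} | {R}.
Refine {B,D,F,H,K,N,V,X} on symbol b: members go to different blocks, giving {D,F,H,N,V,X} and {B,K}.
Split {D,F,H,N,V,X} by δ(·,a) → {D,F,H,V} and {N,X}.
Refine {D,F,H,V} on symbol a: members go to different blocks, giving {F,H,V} and {D}.
The partition is now stable with 5 blocks: {F,H,V} | {R} | {B,K} | {N,X} | {D}.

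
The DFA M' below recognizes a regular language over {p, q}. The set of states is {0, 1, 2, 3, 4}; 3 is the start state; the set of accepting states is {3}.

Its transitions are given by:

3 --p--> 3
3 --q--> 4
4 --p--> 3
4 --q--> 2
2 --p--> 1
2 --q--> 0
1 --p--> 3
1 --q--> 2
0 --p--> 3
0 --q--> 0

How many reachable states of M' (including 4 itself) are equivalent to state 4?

2

Initial partition by acceptance: {3} | {0,1,2,4}.
On input p, block {0,1,2,4} splits into {0,1,4} and {2}.
On input q, block {0,1,4} splits into {1,4} and {0}.
No further refinement is possible. Final partition (4 blocks): {3} | {1,4} | {2} | {0}.
State 4 belongs to the block {1,4}, which has 2 states.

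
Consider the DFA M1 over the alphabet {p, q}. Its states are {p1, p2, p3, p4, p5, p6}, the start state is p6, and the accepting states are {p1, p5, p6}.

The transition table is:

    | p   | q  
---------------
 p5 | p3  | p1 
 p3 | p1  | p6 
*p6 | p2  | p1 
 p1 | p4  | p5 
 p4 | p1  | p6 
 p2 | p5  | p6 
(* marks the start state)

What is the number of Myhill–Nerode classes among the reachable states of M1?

P0 = {p1,p5,p6} | {p2,p3,p4}.
Stable partition: {p1,p5,p6} | {p2,p3,p4} — 2 equivalence classes.

2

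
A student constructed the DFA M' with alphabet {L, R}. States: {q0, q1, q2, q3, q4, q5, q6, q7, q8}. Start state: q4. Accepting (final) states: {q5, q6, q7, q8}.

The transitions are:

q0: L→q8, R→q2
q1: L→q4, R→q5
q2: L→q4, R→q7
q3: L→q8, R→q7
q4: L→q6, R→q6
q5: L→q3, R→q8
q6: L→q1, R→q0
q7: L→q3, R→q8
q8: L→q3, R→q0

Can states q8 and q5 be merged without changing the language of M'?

Every state is reachable, so we keep all 9.
Initial partition by acceptance: {q5,q6,q7,q8} | {q0,q1,q2,q3,q4}.
Refine {q5,q6,q7,q8} on symbol R: members go to different blocks, giving {q5,q7} and {q6,q8}.
On input L, block {q0,q1,q2,q3,q4} splits into {q0,q3,q4} and {q1,q2}.
On input R, block {q0,q3,q4} splits into {q0} and {q3} and {q4}.
Refine {q6,q8} on symbol L: members go to different blocks, giving {q6} and {q8}.
No further refinement is possible. Final partition (7 blocks): {q5,q7} | {q0} | {q6} | {q1,q2} | {q3} | {q4} | {q8}.
q8 and q5 end up in different blocks, so they are distinguishable. For instance, the string 'R' is accepted from only q5.

No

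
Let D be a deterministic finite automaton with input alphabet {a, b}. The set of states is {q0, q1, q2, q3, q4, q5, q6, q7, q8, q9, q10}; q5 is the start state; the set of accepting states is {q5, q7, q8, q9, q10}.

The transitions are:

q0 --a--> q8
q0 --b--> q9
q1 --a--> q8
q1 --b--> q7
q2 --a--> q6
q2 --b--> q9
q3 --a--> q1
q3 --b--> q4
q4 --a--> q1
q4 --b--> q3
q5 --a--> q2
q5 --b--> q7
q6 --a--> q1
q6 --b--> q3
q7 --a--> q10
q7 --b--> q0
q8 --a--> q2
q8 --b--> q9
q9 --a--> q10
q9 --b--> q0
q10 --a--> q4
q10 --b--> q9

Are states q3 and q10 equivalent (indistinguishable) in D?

No

Initial partition by acceptance: {q5,q7,q8,q9,q10} | {q0,q1,q2,q3,q4,q6}.
Refine {q5,q7,q8,q9,q10} on symbol a: members go to different blocks, giving {q5,q8,q10} and {q7,q9}.
Split {q0,q1,q2,q3,q4,q6} by δ(·,a) → {q2,q3,q4,q6} and {q0,q1}.
Refine {q2,q3,q4,q6} on symbol a: members go to different blocks, giving {q3,q4,q6} and {q2}.
On input a, block {q5,q8,q10} splits into {q5,q8} and {q10}.
The partition is now stable with 6 blocks: {q5,q8} | {q3,q4,q6} | {q7,q9} | {q0,q1} | {q2} | {q10}.
q3 and q10 end up in different blocks, so they are distinguishable. For instance, the string 'ε' is accepted from only q10.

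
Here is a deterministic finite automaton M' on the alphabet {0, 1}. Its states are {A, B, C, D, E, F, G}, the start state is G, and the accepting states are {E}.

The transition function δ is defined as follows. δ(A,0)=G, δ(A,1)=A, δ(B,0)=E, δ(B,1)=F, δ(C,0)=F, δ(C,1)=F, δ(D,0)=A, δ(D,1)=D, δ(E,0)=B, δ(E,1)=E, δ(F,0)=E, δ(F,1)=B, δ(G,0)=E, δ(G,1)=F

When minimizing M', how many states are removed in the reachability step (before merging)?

3

Starting at G and following transitions, the reachable set is {B, E, F, G}. That leaves A, C, D unreachable — 3 in total.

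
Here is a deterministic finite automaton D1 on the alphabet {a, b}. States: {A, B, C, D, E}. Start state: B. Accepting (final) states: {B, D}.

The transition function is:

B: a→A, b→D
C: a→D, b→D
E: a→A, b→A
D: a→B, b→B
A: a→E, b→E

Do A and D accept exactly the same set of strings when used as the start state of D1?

Reachable states from the start: {A,B,D,E}. Unreachable: {C} — drop them.
Initial partition by acceptance: {B,D} | {A,E}.
Refine {B,D} on symbol a: members go to different blocks, giving {B} and {D}.
The partition is now stable with 3 blocks: {B} | {A,E} | {D}.
A and D end up in different blocks, so they are distinguishable. For instance, the string 'ε' is accepted from only D.

No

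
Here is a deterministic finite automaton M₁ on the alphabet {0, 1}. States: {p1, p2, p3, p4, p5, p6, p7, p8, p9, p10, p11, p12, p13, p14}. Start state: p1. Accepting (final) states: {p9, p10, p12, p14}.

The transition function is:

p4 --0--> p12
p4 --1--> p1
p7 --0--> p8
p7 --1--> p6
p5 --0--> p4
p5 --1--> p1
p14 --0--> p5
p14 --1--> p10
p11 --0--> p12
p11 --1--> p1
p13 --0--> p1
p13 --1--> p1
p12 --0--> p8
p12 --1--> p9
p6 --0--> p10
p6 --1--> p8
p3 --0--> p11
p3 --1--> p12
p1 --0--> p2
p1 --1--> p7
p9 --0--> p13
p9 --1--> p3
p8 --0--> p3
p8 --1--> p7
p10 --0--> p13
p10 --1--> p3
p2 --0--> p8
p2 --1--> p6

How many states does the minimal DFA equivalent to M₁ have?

States {p4,p5,p14} cannot be reached from the start state, so discard them.
Start with accepting vs non-accepting: {p9,p10,p12} | {p1,p2,p3,p6,p7,p8,p11,p13}.
Split {p9,p10,p12} by δ(·,1) → {p9,p10} and {p12}.
On input 0, block {p1,p2,p3,p6,p7,p8,p11,p13} splits into {p1,p2,p3,p7,p8,p13} and {p6} and {p11}.
Split {p1,p2,p3,p7,p8,p13} by δ(·,0) → {p1,p2,p7,p8,p13} and {p3}.
On input 0, block {p1,p2,p7,p8,p13} splits into {p1,p2,p7,p13} and {p8}.
Split {p1,p2,p7,p13} by δ(·,0) → {p1,p13} and {p2,p7}.
Refine {p1,p13} on symbol 0: members go to different blocks, giving {p1} and {p13}.
No further refinement is possible. Final partition (9 blocks): {p9,p10} | {p1} | {p12} | {p6} | {p11} | {p3} | {p8} | {p2,p7} | {p13}.

9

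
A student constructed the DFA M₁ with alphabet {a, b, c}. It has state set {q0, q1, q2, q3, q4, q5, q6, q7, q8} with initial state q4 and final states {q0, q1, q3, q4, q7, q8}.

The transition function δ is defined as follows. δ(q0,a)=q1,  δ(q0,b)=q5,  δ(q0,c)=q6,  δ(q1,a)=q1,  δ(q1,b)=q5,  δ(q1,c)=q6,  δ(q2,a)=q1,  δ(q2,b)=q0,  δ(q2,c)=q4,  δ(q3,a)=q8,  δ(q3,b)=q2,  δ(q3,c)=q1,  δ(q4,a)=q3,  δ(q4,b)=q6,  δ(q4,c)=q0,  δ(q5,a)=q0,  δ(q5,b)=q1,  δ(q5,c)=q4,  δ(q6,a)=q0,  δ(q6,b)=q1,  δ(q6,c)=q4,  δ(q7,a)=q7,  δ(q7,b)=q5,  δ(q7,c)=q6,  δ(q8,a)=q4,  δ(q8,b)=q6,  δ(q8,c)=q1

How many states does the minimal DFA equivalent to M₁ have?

States {q7} cannot be reached from the start state, so discard them.
Initial partition by acceptance: {q0,q1,q3,q4,q8} | {q2,q5,q6}.
Split {q0,q1,q3,q4,q8} by δ(·,c) → {q3,q4,q8} and {q0,q1}.
No further refinement is possible. Final partition (3 blocks): {q3,q4,q8} | {q2,q5,q6} | {q0,q1}.

3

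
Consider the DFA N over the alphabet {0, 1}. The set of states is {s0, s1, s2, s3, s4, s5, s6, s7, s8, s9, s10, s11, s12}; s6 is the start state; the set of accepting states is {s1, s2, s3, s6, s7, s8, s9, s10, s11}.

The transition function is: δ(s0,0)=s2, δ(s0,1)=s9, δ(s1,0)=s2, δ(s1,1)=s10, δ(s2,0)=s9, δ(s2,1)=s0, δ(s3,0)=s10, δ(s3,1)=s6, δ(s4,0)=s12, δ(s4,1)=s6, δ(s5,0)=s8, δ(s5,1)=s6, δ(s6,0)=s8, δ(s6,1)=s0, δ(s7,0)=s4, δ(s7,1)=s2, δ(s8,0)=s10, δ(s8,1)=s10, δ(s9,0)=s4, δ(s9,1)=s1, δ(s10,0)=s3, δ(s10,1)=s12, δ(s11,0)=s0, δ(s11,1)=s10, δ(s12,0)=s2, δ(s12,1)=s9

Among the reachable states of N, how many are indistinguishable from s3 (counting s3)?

First remove the unreachable states {s5,s7,s11}; 10 states remain.
Initial partition by acceptance: {s1,s2,s3,s6,s8,s9,s10} | {s0,s4,s12}.
Split {s1,s2,s3,s6,s8,s9,s10} by δ(·,0) → {s1,s2,s3,s6,s8,s10} and {s9}.
Split {s1,s2,s3,s6,s8,s10} by δ(·,0) → {s1,s3,s6,s8,s10} and {s2}.
Refine {s1,s3,s6,s8,s10} on symbol 0: members go to different blocks, giving {s3,s6,s8,s10} and {s1}.
On input 1, block {s3,s6,s8,s10} splits into {s3,s8} and {s6,s10}.
Split {s0,s4,s12} by δ(·,0) → {s0,s12} and {s4}.
The partition is now stable with 7 blocks: {s3,s8} | {s0,s12} | {s9} | {s2} | {s1} | {s6,s10} | {s4}.
The equivalence class containing s3 is {s3,s8}, of size 2.

2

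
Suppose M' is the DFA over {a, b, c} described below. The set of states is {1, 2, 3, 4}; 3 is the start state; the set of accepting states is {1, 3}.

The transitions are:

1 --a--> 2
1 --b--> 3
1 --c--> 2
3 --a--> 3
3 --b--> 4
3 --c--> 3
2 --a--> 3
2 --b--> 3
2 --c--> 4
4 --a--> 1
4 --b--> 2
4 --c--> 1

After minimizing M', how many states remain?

4

Start with accepting vs non-accepting: {1,3} | {2,4}.
Split {1,3} by δ(·,a) → {1} and {3}.
Refine {2,4} on symbol a: members go to different blocks, giving {2} and {4}.
The partition is now stable with 4 blocks: {1} | {2} | {3} | {4}.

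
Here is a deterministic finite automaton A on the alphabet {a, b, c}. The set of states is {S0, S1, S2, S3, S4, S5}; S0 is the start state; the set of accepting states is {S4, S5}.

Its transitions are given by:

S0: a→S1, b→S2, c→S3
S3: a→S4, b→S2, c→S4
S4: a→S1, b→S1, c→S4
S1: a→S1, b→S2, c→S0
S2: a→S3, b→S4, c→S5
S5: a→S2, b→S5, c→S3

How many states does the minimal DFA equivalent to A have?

Start with accepting vs non-accepting: {S4,S5} | {S0,S1,S2,S3}.
Split {S4,S5} by δ(·,b) → {S4} and {S5}.
On input a, block {S0,S1,S2,S3} splits into {S0,S1,S2} and {S3}.
On input a, block {S0,S1,S2} splits into {S0,S1} and {S2}.
Refine {S0,S1} on symbol c: members go to different blocks, giving {S0} and {S1}.
The partition is now stable with 6 blocks: {S4} | {S0} | {S5} | {S3} | {S2} | {S1}.

6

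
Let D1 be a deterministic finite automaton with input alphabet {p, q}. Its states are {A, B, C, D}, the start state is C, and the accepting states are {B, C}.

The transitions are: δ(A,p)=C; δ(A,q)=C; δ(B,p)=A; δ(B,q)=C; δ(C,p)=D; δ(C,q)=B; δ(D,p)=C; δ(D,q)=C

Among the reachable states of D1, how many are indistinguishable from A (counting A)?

Every state is reachable, so we keep all 4.
Start with accepting vs non-accepting: {B,C} | {A,D}.
Stable partition: {B,C} | {A,D} — 2 equivalence classes.
State A belongs to the block {A,D}, which has 2 states.

2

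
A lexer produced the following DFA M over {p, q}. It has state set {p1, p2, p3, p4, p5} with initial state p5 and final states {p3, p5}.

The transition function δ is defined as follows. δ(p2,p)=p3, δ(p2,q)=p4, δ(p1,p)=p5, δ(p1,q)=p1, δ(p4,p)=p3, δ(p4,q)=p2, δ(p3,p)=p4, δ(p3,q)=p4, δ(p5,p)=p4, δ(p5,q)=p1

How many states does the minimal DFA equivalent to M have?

Start with accepting vs non-accepting: {p3,p5} | {p1,p2,p4}.
The partition is now stable with 2 blocks: {p3,p5} | {p1,p2,p4}.

2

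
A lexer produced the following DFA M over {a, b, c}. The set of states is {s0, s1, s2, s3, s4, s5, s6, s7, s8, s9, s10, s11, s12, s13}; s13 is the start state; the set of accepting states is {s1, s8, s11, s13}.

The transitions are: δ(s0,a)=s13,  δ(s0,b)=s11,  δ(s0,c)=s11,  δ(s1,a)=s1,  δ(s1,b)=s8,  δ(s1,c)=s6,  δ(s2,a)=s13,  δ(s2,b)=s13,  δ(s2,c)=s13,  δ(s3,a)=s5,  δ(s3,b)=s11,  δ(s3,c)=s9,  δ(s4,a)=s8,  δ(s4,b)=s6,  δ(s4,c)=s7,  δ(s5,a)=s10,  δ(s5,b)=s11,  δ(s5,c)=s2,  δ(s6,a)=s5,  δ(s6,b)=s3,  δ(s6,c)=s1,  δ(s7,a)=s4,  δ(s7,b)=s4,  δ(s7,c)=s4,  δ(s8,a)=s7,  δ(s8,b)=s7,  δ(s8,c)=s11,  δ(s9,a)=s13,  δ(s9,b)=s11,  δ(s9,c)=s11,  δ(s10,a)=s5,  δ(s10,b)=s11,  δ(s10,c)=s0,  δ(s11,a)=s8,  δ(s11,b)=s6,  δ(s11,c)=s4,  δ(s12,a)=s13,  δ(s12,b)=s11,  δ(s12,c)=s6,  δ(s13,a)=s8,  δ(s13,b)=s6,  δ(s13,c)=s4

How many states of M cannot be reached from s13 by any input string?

BFS from s13 reaches {s0, s1, s2, s3, s4, s5, s6, s7, s8, s9, s10, s11, s13}; the 1 state(s) s12 are never visited.

1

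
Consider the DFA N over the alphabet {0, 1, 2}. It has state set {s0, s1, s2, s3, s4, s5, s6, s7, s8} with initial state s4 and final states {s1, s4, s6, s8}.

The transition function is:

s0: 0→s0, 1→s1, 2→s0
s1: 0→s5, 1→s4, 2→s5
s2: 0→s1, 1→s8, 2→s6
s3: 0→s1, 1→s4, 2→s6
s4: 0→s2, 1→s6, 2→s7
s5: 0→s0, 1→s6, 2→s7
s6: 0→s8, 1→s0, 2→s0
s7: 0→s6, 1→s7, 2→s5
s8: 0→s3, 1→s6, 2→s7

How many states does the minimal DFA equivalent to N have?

7

Start with accepting vs non-accepting: {s1,s4,s6,s8} | {s0,s2,s3,s5,s7}.
On input 0, block {s1,s4,s6,s8} splits into {s1,s4,s8} and {s6}.
Split {s1,s4,s8} by δ(·,1) → {s4,s8} and {s1}.
Refine {s0,s2,s3,s5,s7} on symbol 0: members go to different blocks, giving {s0,s5} and {s2,s3} and {s7}.
Split {s0,s5} by δ(·,1) → {s0} and {s5}.
No further refinement is possible. Final partition (7 blocks): {s4,s8} | {s0} | {s6} | {s1} | {s2,s3} | {s7} | {s5}.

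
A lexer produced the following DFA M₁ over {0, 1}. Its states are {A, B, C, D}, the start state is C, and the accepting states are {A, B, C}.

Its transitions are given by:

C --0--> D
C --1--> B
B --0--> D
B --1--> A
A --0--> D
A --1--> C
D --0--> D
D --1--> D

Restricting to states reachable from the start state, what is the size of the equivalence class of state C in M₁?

3

Every state is reachable, so we keep all 4.
Initial partition by acceptance: {A,B,C} | {D}.
Stable partition: {A,B,C} | {D} — 2 equivalence classes.
The equivalence class containing C is {A,B,C}, of size 3.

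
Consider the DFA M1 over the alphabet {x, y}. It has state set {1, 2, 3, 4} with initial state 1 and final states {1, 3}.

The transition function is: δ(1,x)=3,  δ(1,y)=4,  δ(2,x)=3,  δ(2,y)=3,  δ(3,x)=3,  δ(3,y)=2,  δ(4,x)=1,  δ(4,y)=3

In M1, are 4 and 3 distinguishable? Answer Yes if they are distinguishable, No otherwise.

Every state is reachable, so we keep all 4.
P0 = {1,3} | {2,4}.
No further refinement is possible. Final partition (2 blocks): {1,3} | {2,4}.
4 and 3 end up in different blocks, so they are distinguishable. For instance, the string 'ε' is accepted from only 3.

Yes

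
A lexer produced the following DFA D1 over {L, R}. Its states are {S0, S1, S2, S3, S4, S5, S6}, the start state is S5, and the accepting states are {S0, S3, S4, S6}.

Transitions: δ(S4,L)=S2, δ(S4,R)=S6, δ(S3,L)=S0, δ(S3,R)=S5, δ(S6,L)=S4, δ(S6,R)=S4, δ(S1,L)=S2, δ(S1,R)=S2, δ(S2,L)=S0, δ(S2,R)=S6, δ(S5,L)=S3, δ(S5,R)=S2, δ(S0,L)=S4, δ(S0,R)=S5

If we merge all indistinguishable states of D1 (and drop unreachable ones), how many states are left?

6

States {S1} cannot be reached from the start state, so discard them.
Initial partition by acceptance: {S0,S3,S4,S6} | {S2,S5}.
Refine {S0,S3,S4,S6} on symbol L: members go to different blocks, giving {S0,S3,S6} and {S4}.
Split {S0,S3,S6} by δ(·,L) → {S0,S6} and {S3}.
On input R, block {S0,S6} splits into {S0} and {S6}.
Split {S2,S5} by δ(·,L) → {S2} and {S5}.
Stable partition: {S0} | {S2} | {S4} | {S3} | {S6} | {S5} — 6 equivalence classes.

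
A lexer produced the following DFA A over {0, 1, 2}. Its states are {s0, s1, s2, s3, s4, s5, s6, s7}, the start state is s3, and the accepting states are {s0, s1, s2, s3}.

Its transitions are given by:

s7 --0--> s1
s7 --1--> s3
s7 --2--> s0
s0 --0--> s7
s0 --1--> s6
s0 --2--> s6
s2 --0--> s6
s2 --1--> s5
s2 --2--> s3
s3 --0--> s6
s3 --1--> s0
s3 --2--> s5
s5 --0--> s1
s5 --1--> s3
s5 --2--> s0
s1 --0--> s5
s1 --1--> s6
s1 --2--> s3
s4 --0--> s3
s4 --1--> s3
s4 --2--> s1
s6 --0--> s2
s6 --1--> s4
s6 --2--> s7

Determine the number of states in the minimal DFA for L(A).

Every state is reachable, so we keep all 8.
Initial partition by acceptance: {s0,s1,s2,s3} | {s4,s5,s6,s7}.
Split {s0,s1,s2,s3} by δ(·,1) → {s0,s1,s2} and {s3}.
On input 2, block {s0,s1,s2} splits into {s1,s2} and {s0}.
Refine {s4,s5,s6,s7} on symbol 0: members go to different blocks, giving {s5,s6,s7} and {s4}.
Split {s5,s6,s7} by δ(·,1) → {s5,s7} and {s6}.
Split {s1,s2} by δ(·,0) → {s1} and {s2}.
No further refinement is possible. Final partition (7 blocks): {s1} | {s5,s7} | {s3} | {s0} | {s4} | {s6} | {s2}.

7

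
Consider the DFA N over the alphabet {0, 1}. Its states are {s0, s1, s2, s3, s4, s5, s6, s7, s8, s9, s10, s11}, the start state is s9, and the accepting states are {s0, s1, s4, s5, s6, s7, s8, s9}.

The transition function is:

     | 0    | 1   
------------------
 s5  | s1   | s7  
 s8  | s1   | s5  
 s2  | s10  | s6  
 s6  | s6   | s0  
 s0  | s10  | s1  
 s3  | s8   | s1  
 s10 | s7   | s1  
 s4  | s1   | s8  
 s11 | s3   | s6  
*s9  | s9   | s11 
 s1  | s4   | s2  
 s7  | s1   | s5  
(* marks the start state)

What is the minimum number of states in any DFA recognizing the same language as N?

All states are reachable from the start state.
P0 = {s0,s1,s4,s5,s6,s7,s8,s9} | {s2,s3,s10,s11}.
Split {s0,s1,s4,s5,s6,s7,s8,s9} by δ(·,0) → {s1,s4,s5,s6,s7,s8,s9} and {s0}.
Refine {s1,s4,s5,s6,s7,s8,s9} on symbol 1: members go to different blocks, giving {s4,s5,s7,s8} and {s1,s9} and {s6}.
Split {s2,s3,s10,s11} by δ(·,0) → {s2,s11} and {s3,s10}.
Refine {s1,s9} on symbol 0: members go to different blocks, giving {s1} and {s9}.
Stable partition: {s4,s5,s7,s8} | {s2,s11} | {s0} | {s1} | {s6} | {s3,s10} | {s9} — 7 equivalence classes.

7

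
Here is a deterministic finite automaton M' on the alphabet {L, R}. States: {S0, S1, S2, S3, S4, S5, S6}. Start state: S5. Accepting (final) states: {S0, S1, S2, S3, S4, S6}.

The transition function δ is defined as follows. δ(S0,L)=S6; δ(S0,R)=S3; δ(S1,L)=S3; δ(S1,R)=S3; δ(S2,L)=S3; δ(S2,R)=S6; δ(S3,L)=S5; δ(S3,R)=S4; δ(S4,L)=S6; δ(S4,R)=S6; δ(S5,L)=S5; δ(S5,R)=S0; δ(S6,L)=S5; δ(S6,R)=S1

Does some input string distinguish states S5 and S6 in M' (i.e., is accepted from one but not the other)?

Yes

Reachable states from the start: {S0,S1,S3,S4,S5,S6}. Unreachable: {S2} — drop them.
Start with accepting vs non-accepting: {S0,S1,S3,S4,S6} | {S5}.
Refine {S0,S1,S3,S4,S6} on symbol L: members go to different blocks, giving {S0,S1,S4} and {S3,S6}.
No further refinement is possible. Final partition (3 blocks): {S0,S1,S4} | {S5} | {S3,S6}.
S5 and S6 end up in different blocks, so they are distinguishable. For instance, the string 'ε' is accepted from only S6.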